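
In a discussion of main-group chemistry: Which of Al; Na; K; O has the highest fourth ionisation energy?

Al

IE_4 is the cost of taking one more electron from the +3 cation: Al³⁺ is the bare [Ne] core; Na³⁺ is already 2 electrons into the core; K³⁺ is already 2 electrons into the core; O³⁺ still has 3 valence electrons.
Usually core removal costs more than valence removal, but here the competition is close: a tightly held n=2 valence electron can cost more to remove than an n=3 core electron, so the actual values have to decide it.
Tabulated IE_4 (kJ/mol): Al 11577, Na 9543, K 5877, O 7469.
So the fourth ionization energies run K < O < Na < Al.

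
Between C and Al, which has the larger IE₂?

Consider each +1 ion: C⁺ still has 3 valence electrons; Al⁺ still has 2 valence electrons.
All are still removing valence electrons, so compare the +1 ions as you would atoms: IE_2 generally rises across a period (higher Z_eff) and falls down a group (larger shell), subject to the usual subshell exceptions.
Valence configurations: C⁺ [He]2s²2p¹, Al⁺ [Ne]3s².
Tabulated IE_2 (kJ/mol): C 2353, Al 1817.
So the second ionization energies run Al < C.

C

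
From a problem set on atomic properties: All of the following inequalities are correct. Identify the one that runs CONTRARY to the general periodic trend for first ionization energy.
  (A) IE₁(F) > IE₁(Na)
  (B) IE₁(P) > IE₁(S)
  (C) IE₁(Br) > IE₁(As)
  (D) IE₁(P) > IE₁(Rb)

The general trend: first ionization energy increases across a period and decreases down a group.
(A) F (period 2, group 17) vs Na (period 3, group 1): the stated order agrees with the simple trend.
(B) P (period 3, group 15) vs S (period 3, group 16): the stated order contradicts the simple trend.
(C) Br (period 4, group 17) vs As (period 4, group 15): the stated order agrees with the simple trend.
(D) P (period 3, group 15) vs Rb (period 5, group 1): the stated order agrees with the simple trend.
The exception is (B): S (3p⁴) ionizes more easily than half-filled P (3p³) because the paired 3p electron in S is pushed out by e⁻–e⁻ repulsion.

(B)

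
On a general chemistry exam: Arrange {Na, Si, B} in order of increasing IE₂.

The second ionization energy removes an electron from the +1 ion. For each element: Na⁺ is the bare [Ne] core; Si⁺ still has 3 valence electrons; B⁺ still has 2 valence electrons.
Breaking into a closed-shell core is much more expensive than removing a leftover valence electron — Na has the largest IE_2 here.
Valence configurations: Si⁺ [Ne]3s²3p¹, B⁺ [He]2s².
The numbers (kJ/mol): Na 4562, Si 1577, B 2427.
Hence IE_2: Si < B < Na.

Si < B < Na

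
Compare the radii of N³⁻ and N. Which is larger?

N³⁻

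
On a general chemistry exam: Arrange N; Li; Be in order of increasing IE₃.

The third ionization energy removes an electron from the +2 ion. For each element: N²⁺ still has 3 valence electrons; Li²⁺ is already 1 electron into the core; Be²⁺ is the bare [He] core.
Breaking into a closed-shell core is much more expensive than removing a leftover valence electron — Li and Be have the largest IE_3 here.
The numbers (kJ/mol): N 4578, Li 11815, Be 14849.
Overall IE_3 order: N < Li < Be.

N < Li < Be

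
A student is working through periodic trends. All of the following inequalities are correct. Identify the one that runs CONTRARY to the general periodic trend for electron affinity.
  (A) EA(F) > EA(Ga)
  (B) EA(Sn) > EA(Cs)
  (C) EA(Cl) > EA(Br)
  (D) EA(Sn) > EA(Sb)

The general trend: electron affinity increases across a period and decreases down a group.
(A) F (period 2, group 17) vs Ga (period 4, group 13): the stated order agrees with the simple trend.
(B) Sn (period 5, group 14) vs Cs (period 6, group 1): the stated order agrees with the simple trend.
(C) Cl (period 3, group 17) vs Br (period 4, group 17): the stated order agrees with the simple trend.
(D) Sn (period 5, group 14) vs Sb (period 5, group 15): the stated order contradicts the simple trend.
The exception is (D): adding an electron to Sb's half-filled 5p³ is unfavourable, so Sn has the more exothermic EA.

(D)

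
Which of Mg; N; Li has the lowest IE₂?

IE_2 is the cost of taking one more electron from the +1 cation: Mg⁺ still has 1 valence electron; N⁺ still has 4 valence electrons; Li⁺ is the bare [He] core.
Core electrons are held far more tightly than valence electrons, so Li tops the IE_2 order.
Valence configurations: Mg⁺ [Ne]3s¹, N⁺ [He]2s²2p².
Tabulated IE_2 (kJ/mol): Mg 1451, N 2856, Li 7298.
Hence IE_2: Mg < N < Li.

Mg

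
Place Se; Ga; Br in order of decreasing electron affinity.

Ga is in period 4, group 13; Se is in period 4, group 16; Br is in period 4, group 17.
Atoms with high Z_eff and room in the valence shell (especially the halogens) have the most exothermic electron affinities.
All lie in period 4, so electron affinity increases left to right.
So from highest to lowest: Br > Se > Ga.

Br > Se > Ga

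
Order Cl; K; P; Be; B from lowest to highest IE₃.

P < B < Cl < K < Be

IE_3 is the cost of taking one more electron from the +2 cation: Cl²⁺ still has 5 valence electrons; K²⁺ is already 1 electron into the core; P²⁺ still has 3 valence electrons; Be²⁺ is the bare [He] core; B²⁺ still has 1 valence electron.
Pulling an electron out of a noble-gas core costs far more than removing a remaining valence electron, so K and Be sit at the high end of IE_3.
Valence configurations: Cl²⁺ [Ne]3s²3p³, P²⁺ [Ne]3s²3p¹, B²⁺ [He]2s¹.
Approximate IE_3 values (kJ/mol): Cl 3822, K 4420, P 2914, Be 14849, B 3660.
Overall IE_3 order: P < B < Cl < K < Be.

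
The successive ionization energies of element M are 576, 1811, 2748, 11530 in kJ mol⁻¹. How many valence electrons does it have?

3

Look for the largest jump between consecutive ionization energies: IE4/IE3 ≈ 4.2, far larger than any earlier ratio.
That jump marks the point where a core electron is being removed. So the atom has 3 valence electrons.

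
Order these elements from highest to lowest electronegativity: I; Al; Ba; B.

B is in period 2, group 13; Al is in period 3, group 13; I is in period 5, group 17; Ba is in period 6, group 2.
Smaller atoms with higher effective nuclear charge are more electronegative.
Here both period and group differ, so the two effects have to be weighed against each other.
Al > Ba: both effects reinforce here, so Al is clearly the higher of the two.
B > Al: they share group 13; the group trend gives B the larger value.
I > B: period and group pull opposite ways; the across-period shift dominates (2.66 vs 2.04).
Approximate values (Pauling): B 2.04, Al 1.61, I 2.66, Ba 0.89.
So from highest to lowest: I > B > Al > Ba.

I > B > Al > Ba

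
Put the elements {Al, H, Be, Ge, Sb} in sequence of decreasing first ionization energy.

H, Be, Sb, Ge, Al

H is in period 1, group 1; Be is in period 2, group 2; Al is in period 3, group 13; Ge is in period 4, group 14; Sb is in period 5, group 15.
Across a period the outer electron is held more tightly (higher IE₁); down a group it sits in a higher shell, more shielded, and comes off more easily.
These sit on a diagonal, where the across-period and down-group effects partly cancel.
Ge > Al: period and group pull opposite ways; the across-period shift dominates (762 vs 578 kJ/mol).
Sb > Ge: the two effects oppose for this pair; the across-period effect wins (831 vs 762 kJ/mol).
Be > Sb: period and group pull opposite ways; the down-group shift dominates (900 vs 831 kJ/mol).
H > Be: period and group pull opposite ways; the down-group shift dominates (1312 vs 900 kJ/mol).
Approximate values (kJ/mol): H 1312, Be 900, Al 578, Ge 762, Sb 831.
So from highest to lowest: H > Be > Sb > Ge > Al.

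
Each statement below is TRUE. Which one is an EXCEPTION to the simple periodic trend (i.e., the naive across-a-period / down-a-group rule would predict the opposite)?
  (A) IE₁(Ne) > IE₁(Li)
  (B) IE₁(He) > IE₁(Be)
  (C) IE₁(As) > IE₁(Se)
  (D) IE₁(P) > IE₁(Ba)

The general trend: first ionization energy increases across a period and decreases down a group.
(A) Ne (period 2, group 18) vs Li (period 2, group 1): the stated order agrees with the simple trend.
(B) He (period 1, group 18) vs Be (period 2, group 2): the stated order agrees with the simple trend.
(C) As (period 4, group 15) vs Se (period 4, group 16): the stated order contradicts the simple trend.
(D) P (period 3, group 15) vs Ba (period 6, group 2): the stated order agrees with the simple trend.
The exception is (C): Se (4p⁴) ionizes more easily than half-filled As (4p³).

(C)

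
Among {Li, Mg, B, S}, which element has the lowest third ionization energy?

Consider each +2 ion: Li²⁺ is already 1 electron into the core; Mg²⁺ is the bare [Ne] core; B²⁺ still has 1 valence electron; S²⁺ still has 4 valence electrons.
Breaking into a closed-shell core is much more expensive than removing a leftover valence electron — Mg and Li have the largest IE_3 here.
Valence configurations: B²⁺ [He]2s¹, S²⁺ [Ne]3s²3p².
Tabulated IE_3 (kJ/mol): Li 11815, Mg 7733, B 3660, S 3357.
Hence IE_3: S < B < Mg < Li.

S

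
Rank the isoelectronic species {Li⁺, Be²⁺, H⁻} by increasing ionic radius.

Be²⁺ < Li⁺ < H⁻

All of these have 2 electrons, so size is governed by nuclear charge alone: the more protons, the stronger the pull on the same electron cloud, and the smaller the ion.
Nuclear charges: Be²⁺ (Z=4), Li⁺ (Z=3), H⁻ (Z=1).
Smallest to largest: Be²⁺ < Li⁺ < H⁻.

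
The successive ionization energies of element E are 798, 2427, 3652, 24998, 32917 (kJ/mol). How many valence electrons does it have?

Look for the largest jump between consecutive ionization energies: IE4/IE3 ≈ 6.8, far larger than any earlier ratio.
That jump marks the point where a core electron is being removed. So the atom has 3 valence electrons.

3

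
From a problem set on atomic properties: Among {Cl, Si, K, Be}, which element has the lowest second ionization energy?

IE_2 is the cost of taking one more electron from the +1 cation: Cl⁺ still has 6 valence electrons; Si⁺ still has 3 valence electrons; K⁺ is the bare [Ar] core; Be⁺ still has 1 valence electron.
Breaking into a closed-shell core is much more expensive than removing a leftover valence electron — K has the largest IE_2 here.
Valence configurations: Cl⁺ [Ne]3s²3p⁴, Si⁺ [Ne]3s²3p¹, Be⁺ [He]2s¹.
Tabulated IE_2 (kJ/mol): Cl 2298, Si 1577, K 3052, Be 1757.
Hence IE_2: Si < Be < Cl < K.

Si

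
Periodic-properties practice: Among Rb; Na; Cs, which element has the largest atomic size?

Na is in period 3, group 1; Rb is in period 5, group 1; Cs is in period 6, group 1.
Radius decreases left→right (rising Z_eff, same n) and increases top→bottom (higher n).
All are in group 1, so atomic radius increases down the group.
The largest atomic size among these belongs to Cs.

Cs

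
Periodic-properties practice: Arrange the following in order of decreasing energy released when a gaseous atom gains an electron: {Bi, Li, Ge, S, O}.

S, O, Ge, Bi, Li

Li is in period 2, group 1; O is in period 2, group 16; S is in period 3, group 16; Ge is in period 4, group 14; Bi is in period 6, group 15.
Adding an electron releases more energy for atoms nearer the top right (short of the noble gases).
Neither a single period nor a single group — weigh both effects.
Bi > Li: the two effects oppose for this pair; the across-period effect wins (91 vs 60 kJ/mol).
Ge > Bi: period and group pull opposite ways; the down-group shift dominates (119 vs 91 kJ/mol).
O > Ge: relative to Ge, both the across-period and down-group shifts push O's electron affinity up.
S > O: this pair runs against the simple trend — see the exception note.
Note the exception: S has a higher electron affinity than O, contrary to the simple trend — the compact 2p subshell of O repels the added electron more than S's larger 3p does.
Approximate values (kJ/mol): Li 60, O 141, S 200, Ge 119, Bi 91.
So from highest to lowest: S > O > Ge > Bi > Li.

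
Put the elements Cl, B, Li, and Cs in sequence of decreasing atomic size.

Li is in period 2, group 1; B is in period 2, group 13; Cl is in period 3, group 17; Cs is in period 6, group 1.
Across a period the added protons contract the valence shell; down a group each new principal shell makes the atom larger.
Here both period and group differ, so the two effects have to be weighed against each other.
Cl > B: the two effects oppose for this pair; the down-group effect wins (99 vs 85 pm).
Li > Cl: the two effects oppose for this pair; the across-period effect wins (133 vs 99 pm).
Cs > Li: Cs sits below Li in group 1, so the down-group effect alone puts Cs larger.
Tabulated atomic radius (pm): Li 133, B 85, Cl 99, Cs 232.
So from largest to smallest: Cs > Li > Cl > B.

Cs > Li > Cl > B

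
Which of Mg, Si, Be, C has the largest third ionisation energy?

Be

Consider each +2 ion: Mg²⁺ is the bare [Ne] core; Si²⁺ still has 2 valence electrons; Be²⁺ is the bare [He] core; C²⁺ still has 2 valence electrons.
Breaking into a closed-shell core is much more expensive than removing a leftover valence electron — Mg and Be have the largest IE_3 here.
Valence configurations: Si²⁺ [Ne]3s², C²⁺ [He]2s².
Tabulated IE_3 (kJ/mol): Mg 7733, Si 3232, Be 14849, C 4620.
So the third ionization energies run Si < C < Mg < Be.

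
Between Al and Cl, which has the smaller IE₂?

Al

The second ionization energy removes an electron from the +1 ion. For each element: Al⁺ still has 2 valence electrons; Cl⁺ still has 6 valence electrons.
All are still removing valence electrons, so compare the +1 ions as you would atoms: IE_2 generally rises across a period (higher Z_eff) and falls down a group (larger shell), subject to the usual subshell exceptions.
Valence configurations: Al⁺ [Ne]3s², Cl⁺ [Ne]3s²3p⁴.
Approximate IE_2 values (kJ/mol): Al 1817, Cl 2298.
So the second ionization energies run Al < Cl.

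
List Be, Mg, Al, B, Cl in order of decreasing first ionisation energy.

Cl > Be > B > Mg > Al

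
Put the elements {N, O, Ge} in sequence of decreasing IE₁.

N is in period 2, group 15; O is in period 2, group 16; Ge is in period 4, group 14.
First ionization energy rises across a period (greater Z_eff holds electrons more tightly) and falls down a group (valence electrons are farther from the nucleus).
These span different periods and groups, so the two trends combine.
O > Ge: relative to Ge, both the across-period and down-group shifts push O's first ionization energy up.
N > O: this pair runs against the simple trend — see the exception note.
Note the exception: N has a higher first ionization energy than O, contrary to the simple trend — pairing an electron in O's 2p⁴ costs repulsion energy, so O ionizes more easily than half-filled N (2p³).
Approximate values (kJ/mol): N 1402, O 1314, Ge 762.
So from highest to lowest: N > O > Ge.

N, O, Ge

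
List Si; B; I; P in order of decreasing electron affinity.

B is in period 2, group 13; Si is in period 3, group 14; P is in period 3, group 15; I is in period 5, group 17.
EA tends to increase across a period and decrease down a group, though the pattern is less regular than for IE or radius.
Neither a single period nor a single group — weigh both effects.
P > B: period and group pull opposite ways; the across-period shift dominates (72 vs 27 kJ/mol).
Si > P: this pair runs against the simple trend — see the exception note.
I > Si: period and group pull opposite ways; the across-period shift dominates (295 vs 134 kJ/mol).
Note the exception: Si has a higher electron affinity than P, contrary to the simple trend — adding an electron to P's half-filled 3p³ is unfavourable, so Si (3p²) has the more exothermic EA.
Approximate values (kJ/mol): B 27, Si 134, P 72, I 295.
So from highest to lowest: I > Si > P > B.

I, Si, P, B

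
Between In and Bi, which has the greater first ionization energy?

In is in period 5, group 13; Bi is in period 6, group 15.
First ionization energy rises across a period (greater Z_eff holds electrons more tightly) and falls down a group (valence electrons are farther from the nucleus).
Neither a single period nor a single group — weigh both effects.
Bi > In: period and group pull opposite ways; the across-period shift dominates (703 vs 558 kJ/mol).
For reference (kJ/mol): In 558, Bi 703.
So Bi has the greater first ionization energy (Bi > In).

Bi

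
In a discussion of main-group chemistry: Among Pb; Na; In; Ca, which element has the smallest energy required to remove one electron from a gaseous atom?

Na

Na is in period 3, group 1; Ca is in period 4, group 2; In is in period 5, group 13; Pb is in period 6, group 14.
Removing the outermost electron gets harder across a period and easier down a group.
A diagonal step moves right (one effect) and down (the opposite effect) at once.
In > Na: the two effects oppose for this pair; the across-period effect wins (558 vs 496 kJ/mol).
Ca > In: the two effects oppose for this pair; the down-group effect wins (590 vs 558 kJ/mol).
Pb > Ca: the two effects oppose for this pair; the across-period effect wins (716 vs 590 kJ/mol).
Approximate values (kJ/mol): Na 496, Ca 590, In 558, Pb 716.
The smallest energy required to remove one electron from a gaseous atom among these belongs to Na.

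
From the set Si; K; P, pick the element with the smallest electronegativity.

K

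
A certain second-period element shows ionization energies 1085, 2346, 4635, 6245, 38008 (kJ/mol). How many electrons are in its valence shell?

4

Look for the largest jump between consecutive ionization energies: IE5/IE4 ≈ 6.1, far larger than any earlier ratio.
That jump marks the point where a core electron is being removed. So the atom has 4 valence electrons.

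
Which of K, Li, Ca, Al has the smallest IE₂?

Consider each +1 ion: K⁺ is the bare [Ar] core; Li⁺ is the bare [He] core; Ca⁺ still has 1 valence electron; Al⁺ still has 2 valence electrons.
Core electrons are held far more tightly than valence electrons, so K and Li top the IE_2 order.
Valence configurations: Ca⁺ [Ar]4s¹, Al⁺ [Ne]3s².
Approximate IE_2 values (kJ/mol): K 3052, Li 7298, Ca 1145, Al 1817.
So the second ionization energies run Ca < Al < K < Li.

Ca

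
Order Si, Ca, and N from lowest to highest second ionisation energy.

Ca < Si < N

IE_2 is the cost of taking one more electron from the +1 cation: Si⁺ still has 3 valence electrons; Ca⁺ still has 1 valence electron; N⁺ still has 4 valence electrons.
All are still removing valence electrons, so compare the +1 ions as you would atoms: IE_2 generally rises across a period (higher Z_eff) and falls down a group (larger shell), subject to the usual subshell exceptions.
Valence configurations: Si⁺ [Ne]3s²3p¹, Ca⁺ [Ar]4s¹, N⁺ [He]2s²2p².
Tabulated IE_2 (kJ/mol): Si 1577, Ca 1145, N 2856.
Overall IE_2 order: Ca < Si < N.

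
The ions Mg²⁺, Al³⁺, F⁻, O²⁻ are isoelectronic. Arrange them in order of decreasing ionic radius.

All of these have 10 electrons, so size is governed by nuclear charge alone: the more protons, the stronger the pull on the same electron cloud, and the smaller the ion.
Nuclear charges: Al³⁺ (Z=13), Mg²⁺ (Z=12), F⁻ (Z=9), O²⁻ (Z=8).
Largest to smallest: O²⁻ > F⁻ > Mg²⁺ > Al³⁺.

O²⁻ > F⁻ > Mg²⁺ > Al³⁺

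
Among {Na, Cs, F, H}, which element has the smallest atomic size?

H

H is in period 1, group 1; F is in period 2, group 17; Na is in period 3, group 1; Cs is in period 6, group 1.
Atomic radius shrinks across a period as nuclear charge pulls the same shell inward, and grows down a group as new shells are added.
Here both period and group differ, so the two effects have to be weighed against each other.
F > H: the two effects oppose for this pair; the down-group effect wins (64 vs 32 pm).
Na > F: relative to F, both the across-period and down-group shifts push Na's atomic radius up.
Cs > Na: they share group 1; the group trend gives Cs the larger value.
For reference (pm): H 32, F 64, Na 155, Cs 232.
The smallest atomic size among these belongs to H.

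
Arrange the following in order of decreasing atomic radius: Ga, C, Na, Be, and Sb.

Na, Sb, Ga, Be, C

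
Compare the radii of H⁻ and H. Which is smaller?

Forming H⁻ adds 1 electron to H. More electron–electron repulsion in the same shell, with unchanged nuclear charge, lets the cloud expand.
An anion is larger than its parent atom: H⁻ > H.

H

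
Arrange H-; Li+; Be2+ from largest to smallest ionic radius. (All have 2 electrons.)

H-, Li+, Be2+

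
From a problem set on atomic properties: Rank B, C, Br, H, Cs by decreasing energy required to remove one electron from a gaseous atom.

H > Br > C > B > Cs

H is in period 1, group 1; B is in period 2, group 13; C is in period 2, group 14; Br is in period 4, group 17; Cs is in period 6, group 1.
Removing the outermost electron gets harder across a period and easier down a group.
These span different periods and groups, so the two trends combine.
B > Cs: relative to Cs, both the across-period and down-group shifts push B's first ionization energy up.
C > B: both are in period 2; the period trend gives C the larger value.
Br > C: the two effects oppose for this pair; the across-period effect wins (1140 vs 1086 kJ/mol).
H > Br: period and group pull opposite ways; the down-group shift dominates (1312 vs 1140 kJ/mol).
Tabulated first ionization energy (kJ/mol): H 1312, B 801, C 1086, Br 1140, Cs 376.
So from highest to lowest: H > Br > C > B > Cs.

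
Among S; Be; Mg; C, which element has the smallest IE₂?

Mg

The second ionization energy removes an electron from the +1 ion. For each element: S⁺ still has 5 valence electrons; Be⁺ still has 1 valence electron; Mg⁺ still has 1 valence electron; C⁺ still has 3 valence electrons.
All are still removing valence electrons, so compare the +1 ions as you would atoms: IE_2 generally rises across a period (higher Z_eff) and falls down a group (larger shell), subject to the usual subshell exceptions.
Valence configurations: S⁺ [Ne]3s²3p³, Be⁺ [He]2s¹, Mg⁺ [Ne]3s¹, C⁺ [He]2s²2p¹.
Tabulated IE_2 (kJ/mol): S 2252, Be 1757, Mg 1451, C 2353.
Hence IE_2: Mg < Be < S < C.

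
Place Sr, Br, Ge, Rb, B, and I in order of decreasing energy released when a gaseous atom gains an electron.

B is in period 2, group 13; Ge is in period 4, group 14; Br is in period 4, group 17; Rb is in period 5, group 1; Sr is in period 5, group 2; I is in period 5, group 17.
Electron affinity generally becomes more exothermic across a period toward the halogens and less exothermic down a group.
These span different periods and groups, so the two trends combine.
B > Sr: relative to Sr, both the across-period and down-group shifts push B's electron affinity up.
Rb > B: this pair runs against the simple trend — see the exception note.
Ge > Rb: both effects reinforce here, so Ge is clearly the higher of the two.
I > Ge: period and group pull opposite ways; the across-period shift dominates (295 vs 119 kJ/mol).
Br > I: Br sits above I in group 17, so the down-group effect alone puts Br higher.
Note the exception: Rb has a higher electron affinity than B, contrary to the simple trend — B's ns²np¹ configuration gives only a small electron affinity — the sparsely filled np subshell binds an added electron weakly.
Note the exception: Rb has a higher electron affinity than Sr, contrary to the simple trend — adding an electron to Sr (ns²) has to open a new, higher-energy np subshell, which is unfavourable.
For reference (kJ/mol): B 27, Ge 119, Br 325, Rb 47, Sr 5, I 295.
So from highest to lowest: Br > I > Ge > Rb > B > Sr.

Br > I > Ge > Rb > B > Sr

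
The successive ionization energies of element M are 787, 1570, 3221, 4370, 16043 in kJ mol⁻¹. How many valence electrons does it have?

4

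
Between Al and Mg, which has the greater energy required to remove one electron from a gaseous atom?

Mg

Mg is in period 3, group 2; Al is in period 3, group 13.
Across a period the outer electron is held more tightly (higher IE₁); down a group it sits in a higher shell, more shielded, and comes off more easily.
All lie in period 3; the across-period trend (first ionization energy increases left to right) applies, with the exception below.
Note the exception: Mg has a higher first ionization energy than Al, contrary to the simple trend — Al's single 3p electron is easier to remove than one from Mg's filled 3s².
Tabulated first ionization energy (kJ/mol): Mg 738, Al 578.
So Mg has the greater energy required to remove one electron from a gaseous atom (Mg > Al).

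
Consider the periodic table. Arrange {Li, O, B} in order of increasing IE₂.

B, O, Li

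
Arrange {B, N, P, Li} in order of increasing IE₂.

P < B < N < Li

After 1 electron has been removed, what remains? B⁺ still has 2 valence electrons; N⁺ still has 4 valence electrons; P⁺ still has 4 valence electrons; Li⁺ is the bare [He] core.
Core electrons are held far more tightly than valence electrons, so Li tops the IE_2 order.
Valence configurations: B⁺ [He]2s², N⁺ [He]2s²2p², P⁺ [Ne]3s²3p².
Tabulated IE_2 (kJ/mol): B 2427, N 2856, P 1907, Li 7298.
Overall IE_2 order: P < B < N < Li.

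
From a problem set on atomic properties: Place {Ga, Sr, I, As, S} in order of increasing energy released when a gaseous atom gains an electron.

S is in period 3, group 16; Ga is in period 4, group 13; As is in period 4, group 15; Sr is in period 5, group 2; I is in period 5, group 17.
Atoms with high Z_eff and room in the valence shell (especially the halogens) have the most exothermic electron affinities.
These span different periods and groups, so the two trends combine.
Ga > Sr: relative to Sr, both the across-period and down-group shifts push Ga's electron affinity up.
As > Ga: As lies to the right of Ga in period 4, so the across-period effect alone puts As higher.
S > As: both effects reinforce here, so S is clearly the higher of the two.
I > S: period and group pull opposite ways; the across-period shift dominates (295 vs 200 kJ/mol).
Approximate values (kJ/mol): S 200, Ga 29, As 78, Sr 5, I 295.
So from lowest to highest: Sr < Ga < As < S < I.

Sr < Ga < As < S < I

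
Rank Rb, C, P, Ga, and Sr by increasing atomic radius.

Moving right in a period, electrons are added to the same shell under a stronger nuclear pull, so atoms get smaller; moving down, a new shell is opened and atoms get larger.
These span different periods and groups, so the two trends combine.
P > C: period and group pull opposite ways; the down-group shift dominates (111 vs 75 pm).
Ga > P: relative to P, both the across-period and down-group shifts push Ga's atomic radius up.
Sr > Ga: both effects reinforce here, so Sr is clearly the larger of the two.
Rb > Sr: Rb lies to the left of Sr in period 5, so the across-period effect alone puts Rb larger.
Tabulated atomic radius (pm): C 75, P 111, Ga 124, Rb 210, Sr 185.
So from smallest to largest: C < P < Ga < Sr < Rb.

C < P < Ga < Sr < Rb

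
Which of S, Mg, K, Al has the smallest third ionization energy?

Al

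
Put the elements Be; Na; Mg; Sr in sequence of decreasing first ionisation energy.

Be, Mg, Sr, Na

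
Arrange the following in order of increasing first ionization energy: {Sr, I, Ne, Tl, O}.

Sr, Tl, I, O, Ne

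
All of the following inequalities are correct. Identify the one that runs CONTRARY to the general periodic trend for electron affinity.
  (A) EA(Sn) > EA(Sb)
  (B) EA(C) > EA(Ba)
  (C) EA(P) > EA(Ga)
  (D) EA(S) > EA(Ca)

(A)

The general trend: electron affinity increases across a period and decreases down a group.
(A) Sn (period 5, group 14) vs Sb (period 5, group 15): the stated order contradicts the simple trend.
(B) C (period 2, group 14) vs Ba (period 6, group 2): the stated order agrees with the simple trend.
(C) P (period 3, group 15) vs Ga (period 4, group 13): the stated order agrees with the simple trend.
(D) S (period 3, group 16) vs Ca (period 4, group 2): the stated order agrees with the simple trend.
The exception is (A): adding an electron to Sb's half-filled 5p³ is unfavourable, so Sn has the more exothermic EA.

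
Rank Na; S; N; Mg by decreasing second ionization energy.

Consider each +1 ion: Na⁺ is the bare [Ne] core; S⁺ still has 5 valence electrons; N⁺ still has 4 valence electrons; Mg⁺ still has 1 valence electron.
Core electrons are held far more tightly than valence electrons, so Na tops the IE_2 order.
Valence configurations: S⁺ [Ne]3s²3p³, N⁺ [He]2s²2p², Mg⁺ [Ne]3s¹.
The numbers (kJ/mol): Na 4562, S 2252, N 2856, Mg 1451.
Putting it together, IE_2: Mg < S < N < Na.

Na > N > S > Mg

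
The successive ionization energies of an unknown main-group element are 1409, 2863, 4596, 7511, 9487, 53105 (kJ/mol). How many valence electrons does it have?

Look for the largest jump between consecutive ionization energies: IE6/IE5 ≈ 5.6, far larger than any earlier ratio.
That jump marks the point where a core electron is being removed. So the atom has 5 valence electrons.

5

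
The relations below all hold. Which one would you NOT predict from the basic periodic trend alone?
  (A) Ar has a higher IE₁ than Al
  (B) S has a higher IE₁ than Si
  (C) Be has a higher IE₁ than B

(C)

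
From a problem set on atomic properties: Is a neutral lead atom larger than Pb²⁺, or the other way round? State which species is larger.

Forming Pb²⁺ removes 2 electrons from Pb. Fewer electrons for the same nuclear charge means less shielding and a higher Z_eff on the remaining electrons.
A cation is smaller than its parent atom: Pb²⁺ < Pb.

Pb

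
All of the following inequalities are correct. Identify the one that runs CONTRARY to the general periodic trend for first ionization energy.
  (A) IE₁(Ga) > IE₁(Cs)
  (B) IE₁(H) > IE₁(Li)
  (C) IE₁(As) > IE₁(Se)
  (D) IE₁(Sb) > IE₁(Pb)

(C)

The general trend: first ionization energy increases across a period and decreases down a group.
(A) Ga (period 4, group 13) vs Cs (period 6, group 1): the stated order agrees with the simple trend.
(B) H (period 1, group 1) vs Li (period 2, group 1): the stated order agrees with the simple trend.
(C) As (period 4, group 15) vs Se (period 4, group 16): the stated order contradicts the simple trend.
(D) Sb (period 5, group 15) vs Pb (period 6, group 14): the stated order agrees with the simple trend.
The exception is (C): Se (4p⁴) ionizes more easily than half-filled As (4p³).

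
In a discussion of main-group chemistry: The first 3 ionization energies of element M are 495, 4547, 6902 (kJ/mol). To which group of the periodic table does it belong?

Group 1

Look for the largest jump between consecutive ionization energies: IE2/IE1 ≈ 9.2, far larger than any earlier ratio.
That jump marks the point where a core electron is being removed. So the atom has 1 valence electron.
A main-group element with 1 valence electron is in group 1.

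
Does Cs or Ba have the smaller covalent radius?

Ba

Atomic radius shrinks across a period as nuclear charge pulls the same shell inward, and grows down a group as new shells are added.
All lie in period 6, so atomic radius increases right to left.
So Ba has the smaller covalent radius (Ba < Cs).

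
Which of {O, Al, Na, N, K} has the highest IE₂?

Na

Consider each +1 ion: O⁺ still has 5 valence electrons; Al⁺ still has 2 valence electrons; Na⁺ is the bare [Ne] core; N⁺ still has 4 valence electrons; K⁺ is the bare [Ar] core.
Usually core removal costs more than valence removal, but here the competition is close: a tightly held n=2 valence electron can cost more to remove than an n=3 core electron, so the actual values have to decide it.
Valence configurations: O⁺ [He]2s²2p³, Al⁺ [Ne]3s², N⁺ [He]2s²2p².
Tabulated IE_2 (kJ/mol): O 3388, Al 1817, Na 4562, N 2856, K 3052.
So the second ionization energies run Al < N < K < O < Na.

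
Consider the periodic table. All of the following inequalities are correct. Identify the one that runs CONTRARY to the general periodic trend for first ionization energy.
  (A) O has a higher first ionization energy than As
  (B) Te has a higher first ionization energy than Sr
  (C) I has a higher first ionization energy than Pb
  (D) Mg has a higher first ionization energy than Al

The general trend: first ionization energy increases across a period and decreases down a group.
(A) O (period 2, group 16) vs As (period 4, group 15): the stated order agrees with the simple trend.
(B) Te (period 5, group 16) vs Sr (period 5, group 2): the stated order agrees with the simple trend.
(C) I (period 5, group 17) vs Pb (period 6, group 14): the stated order agrees with the simple trend.
(D) Mg (period 3, group 2) vs Al (period 3, group 13): the stated order contradicts the simple trend.
The exception is (D): Al's single 3p electron is easier to remove than one from Mg's filled 3s².

(D)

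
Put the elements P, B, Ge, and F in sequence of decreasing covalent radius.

B is in period 2, group 13; F is in period 2, group 17; P is in period 3, group 15; Ge is in period 4, group 14.
Atomic radius shrinks across a period as nuclear charge pulls the same shell inward, and grows down a group as new shells are added.
Neither a single period nor a single group — weigh both effects.
B > F: both are in period 2; the period trend gives B the larger value.
P > B: the two effects oppose for this pair; the down-group effect wins (111 vs 85 pm).
Ge > P: relative to P, both the across-period and down-group shifts push Ge's atomic radius up.
Tabulated atomic radius (pm): B 85, F 64, P 111, Ge 121.
So from largest to smallest: Ge > P > B > F.

Ge > P > B > F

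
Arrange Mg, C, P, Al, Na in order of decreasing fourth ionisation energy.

IE_4 is the cost of taking one more electron from the +3 cation: Mg³⁺ is already 1 electron into the core; C³⁺ still has 1 valence electron; P³⁺ still has 2 valence electrons; Al³⁺ is the bare [Ne] core; Na³⁺ is already 2 electrons into the core.
Core electrons are held far more tightly than valence electrons, so Na, Mg and Al top the IE_4 order.
Valence configurations: C³⁺ [He]2s¹, P³⁺ [Ne]3s².
Approximate IE_4 values (kJ/mol): Mg 10543, C 6223, P 4964, Al 11577, Na 9543.
Overall IE_4 order: P < C < Na < Mg < Al.

Al > Mg > Na > C > P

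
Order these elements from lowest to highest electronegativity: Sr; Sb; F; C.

Sr, Sb, C, F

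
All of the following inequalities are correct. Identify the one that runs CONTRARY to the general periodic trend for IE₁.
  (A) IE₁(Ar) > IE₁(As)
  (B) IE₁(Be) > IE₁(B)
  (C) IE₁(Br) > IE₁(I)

(B)

The general trend: IE₁ increases across a period and decreases down a group.
(A) Ar (period 3, group 18) vs As (period 4, group 15): the stated order agrees with the simple trend.
(B) Be (period 2, group 2) vs B (period 2, group 13): the stated order contradicts the simple trend.
(C) Br (period 4, group 17) vs I (period 5, group 17): the stated order agrees with the simple trend.
The exception is (B): removing B's lone 2p electron is easier than breaking Be's filled 2s².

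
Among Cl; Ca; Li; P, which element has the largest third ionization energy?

Li

Consider each +2 ion: Cl²⁺ still has 5 valence electrons; Ca²⁺ is the bare [Ar] core; Li²⁺ is already 1 electron into the core; P²⁺ still has 3 valence electrons.
Pulling an electron out of a noble-gas core costs far more than removing a remaining valence electron, so Ca and Li sit at the high end of IE_3.
Valence configurations: Cl²⁺ [Ne]3s²3p³, P²⁺ [Ne]3s²3p¹.
Approximate IE_3 values (kJ/mol): Cl 3822, Ca 4912, Li 11815, P 2914.
So the third ionization energies run P < Cl < Ca < Li.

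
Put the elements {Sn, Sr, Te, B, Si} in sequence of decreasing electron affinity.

Te > Si > Sn > B > Sr

B is in period 2, group 13; Si is in period 3, group 14; Sr is in period 5, group 2; Sn is in period 5, group 14; Te is in period 5, group 16.
Adding an electron releases more energy for atoms nearer the top right (short of the noble gases).
These span different periods and groups, so the two trends combine.
B > Sr: both effects reinforce here, so B is clearly the higher of the two.
Sn > B: period and group pull opposite ways; the across-period shift dominates (107 vs 27 kJ/mol).
Si > Sn: they share group 14; the group trend gives Si the larger value.
Te > Si: the two effects oppose for this pair; the across-period effect wins (190 vs 134 kJ/mol).
Tabulated electron affinity (kJ/mol): B 27, Si 134, Sr 5, Sn 107, Te 190.
So from highest to lowest: Te > Si > Sn > B > Sr.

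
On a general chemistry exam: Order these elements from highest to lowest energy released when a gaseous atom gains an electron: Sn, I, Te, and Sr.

I > Te > Sn > Sr

Sr is in period 5, group 2; Sn is in period 5, group 14; Te is in period 5, group 16; I is in period 5, group 17.
Atoms with high Z_eff and room in the valence shell (especially the halogens) have the most exothermic electron affinities.
All lie in period 5, so electron affinity increases left to right.
So from highest to lowest: I > Te > Sn > Sr.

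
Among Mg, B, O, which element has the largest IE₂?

O

The second ionization energy removes an electron from the +1 ion. For each element: Mg⁺ still has 1 valence electron; B⁺ still has 2 valence electrons; O⁺ still has 5 valence electrons.
All are still removing valence electrons, so compare the +1 ions as you would atoms: IE_2 generally rises across a period (higher Z_eff) and falls down a group (larger shell), subject to the usual subshell exceptions.
Valence configurations: Mg⁺ [Ne]3s¹, B⁺ [He]2s², O⁺ [He]2s²2p³.
Approximate IE_2 values (kJ/mol): Mg 1451, B 2427, O 3388.
So the second ionization energies run Mg < B < O.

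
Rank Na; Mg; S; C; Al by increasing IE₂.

Mg < Al < S < C < Na

After 1 electron has been removed, what remains? Na⁺ is the bare [Ne] core; Mg⁺ still has 1 valence electron; S⁺ still has 5 valence electrons; C⁺ still has 3 valence electrons; Al⁺ still has 2 valence electrons.
Core electrons are held far more tightly than valence electrons, so Na tops the IE_2 order.
Valence configurations: Mg⁺ [Ne]3s¹, S⁺ [Ne]3s²3p³, C⁺ [He]2s²2p¹, Al⁺ [Ne]3s².
Approximate IE_2 values (kJ/mol): Na 4562, Mg 1451, S 2252, C 2353, Al 1817.
Hence IE_2: Mg < Al < S < C < Na.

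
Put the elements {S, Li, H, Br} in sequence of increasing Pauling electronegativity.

Li, H, S, Br

Atoms toward the upper right of the periodic table pull bonding electrons most strongly.
These span different periods and groups, so the two trends combine.
H > Li: H sits above Li in group 1, so the down-group effect alone puts H higher.
S > H: period and group pull opposite ways; the across-period shift dominates (2.58 vs 2.20).
Br > S: the two effects oppose for this pair; the across-period effect wins (2.96 vs 2.58).
For reference (Pauling): H 2.20, Li 0.98, S 2.58, Br 2.96.
So from lowest to highest: Li < H < S < Br.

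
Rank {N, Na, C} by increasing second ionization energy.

C, N, Na

The second ionization energy removes an electron from the +1 ion. For each element: N⁺ still has 4 valence electrons; Na⁺ is the bare [Ne] core; C⁺ still has 3 valence electrons.
Pulling an electron out of a noble-gas core costs far more than removing a remaining valence electron, so Na sits at the high end of IE_2.
Valence configurations: N⁺ [He]2s²2p², C⁺ [He]2s²2p¹.
Approximate IE_2 values (kJ/mol): N 2856, Na 4562, C 2353.
So the second ionization energies run C < N < Na.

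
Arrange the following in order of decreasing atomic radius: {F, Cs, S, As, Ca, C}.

C is in period 2, group 14; F is in period 2, group 17; S is in period 3, group 16; Ca is in period 4, group 2; As is in period 4, group 15; Cs is in period 6, group 1.
Moving right in a period, electrons are added to the same shell under a stronger nuclear pull, so atoms get smaller; moving down, a new shell is opened and atoms get larger.
These span different periods and groups, so the two trends combine.
C > F: both are in period 2; the period trend gives C the larger value.
S > C: period and group pull opposite ways; the down-group shift dominates (103 vs 75 pm).
As > S: both effects reinforce here, so As is clearly the larger of the two.
Ca > As: Ca lies to the left of As in period 4, so the across-period effect alone puts Ca larger.
Cs > Ca: relative to Ca, both the across-period and down-group shifts push Cs's atomic radius up.
Approximate values (pm): C 75, F 64, S 103, Ca 171, As 121, Cs 232.
So from largest to smallest: Cs > Ca > As > S > C > F.

Cs > Ca > As > S > C > F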